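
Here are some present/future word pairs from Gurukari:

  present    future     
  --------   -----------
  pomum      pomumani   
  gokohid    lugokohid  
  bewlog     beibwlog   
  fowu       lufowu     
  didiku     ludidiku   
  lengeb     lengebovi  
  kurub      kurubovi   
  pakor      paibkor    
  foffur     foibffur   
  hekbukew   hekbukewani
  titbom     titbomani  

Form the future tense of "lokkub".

lokkubovi

foffur and kurub both have last vowel 'u' yet inflect differently (foibffur, kurubovi), so the last vowel is not what conditions the rule; the final letter is.
"lokkub" ends in -b. The stems ending in -b (lengeb → lengebovi, kurub → kurubovi) add -ovi.
The other patterns: stems ending in -g or -r insert -ib- after the first vowel; stems ending in -d or -u add the prefix lu-; stems ending in -m or -w add -ani.
So lokkub → lokkubovi.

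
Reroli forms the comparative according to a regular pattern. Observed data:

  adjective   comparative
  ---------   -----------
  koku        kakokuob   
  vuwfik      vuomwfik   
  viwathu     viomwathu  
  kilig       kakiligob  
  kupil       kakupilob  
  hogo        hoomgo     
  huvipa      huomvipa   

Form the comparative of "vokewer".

voomkewer

koku and viwathu both end in -u yet inflect differently (kakokuob, viomwathu), so the final letter is not what conditions the rule; the first letter is.
"vokewer" begins with v-. The stems beginning with v- (vuwfik → vuomwfik, viwathu → viomwathu) insert -om- after the first vowel.
The other pattern: stems beginning with k- add ka- … -ob around the stem.
So vokewer → voomkewer.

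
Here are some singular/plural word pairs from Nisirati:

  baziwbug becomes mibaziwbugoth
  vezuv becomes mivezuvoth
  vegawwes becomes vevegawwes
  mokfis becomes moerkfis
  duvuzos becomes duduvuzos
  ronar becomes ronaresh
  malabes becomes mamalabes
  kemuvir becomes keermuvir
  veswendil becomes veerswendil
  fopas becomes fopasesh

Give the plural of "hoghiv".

"hoghiv" has last vowel 'i'. The stems whose last vowel is 'i' (kemuvir → keermuvir, veswendil → veerswendil, mokfis → moerkfis) insert -er- after the first vowel.
The other patterns: stems whose last vowel is 'a' add -esh; stems whose last vowel is 'u' add mi- … -oth around the stem; stems whose last vowel is 'e' or 'o' repeat the first consonant+vowel as a prefix.
So hoghiv → hoerghiv.

hoerghiv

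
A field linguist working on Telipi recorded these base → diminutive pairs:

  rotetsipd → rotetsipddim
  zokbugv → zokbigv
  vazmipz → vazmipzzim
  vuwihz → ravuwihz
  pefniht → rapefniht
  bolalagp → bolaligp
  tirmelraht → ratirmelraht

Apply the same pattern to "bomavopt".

bomavopttim

vuwihz and vazmipz both end in -z yet inflect differently (ravuwihz, vazmipzzim), so the final letter is not what conditions the rule; the second-to-last letter is.
"bomavopt" has second-to-last letter 'p'. The stems whose second-to-last letter is 'p' (vazmipz → vazmipzzim, rotetsipd → rotetsipddim) double the final consonant and add -im.
So bomavopt → bomavopttim.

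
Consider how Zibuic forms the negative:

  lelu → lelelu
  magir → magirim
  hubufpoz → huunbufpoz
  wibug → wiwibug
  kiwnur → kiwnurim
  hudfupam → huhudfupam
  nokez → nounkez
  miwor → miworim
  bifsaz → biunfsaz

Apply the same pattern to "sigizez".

hubufpoz and miwor both have last vowel 'o' yet inflect differently (huunbufpoz, miworim), so the last vowel is not what conditions the rule; the final letter is.
"sigizez" ends in -z. The stems ending in -z (bifsaz → biunfsaz, nokez → nounkez, hubufpoz → huunbufpoz) insert -un- after the first vowel.
So sigizez → siungizez.

siungizez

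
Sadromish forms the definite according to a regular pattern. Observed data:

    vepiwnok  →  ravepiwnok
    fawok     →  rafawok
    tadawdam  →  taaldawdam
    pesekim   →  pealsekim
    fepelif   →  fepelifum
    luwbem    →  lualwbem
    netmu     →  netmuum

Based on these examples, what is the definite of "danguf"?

"danguf" ends in -f. The one such stem in the data (fepelif → fepelifum) adds -um, so the same rule applies.
So danguf → dangufum.

dangufum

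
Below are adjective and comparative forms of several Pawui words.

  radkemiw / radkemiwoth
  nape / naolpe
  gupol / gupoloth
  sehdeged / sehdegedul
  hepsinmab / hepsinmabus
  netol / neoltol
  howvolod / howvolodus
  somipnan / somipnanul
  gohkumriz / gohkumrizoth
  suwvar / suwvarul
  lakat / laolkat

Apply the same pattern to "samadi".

sehdeged and howvolod both end in -d yet inflect differently (sehdegedul, howvolodus), so the final letter is not what conditions the rule; the first letter is.
"samadi" begins with s-. The stems beginning with s- (sehdeged → sehdegedul, suwvar → suwvarul, somipnan → somipnanul) add -ul.
So samadi → samadiul.

samadiul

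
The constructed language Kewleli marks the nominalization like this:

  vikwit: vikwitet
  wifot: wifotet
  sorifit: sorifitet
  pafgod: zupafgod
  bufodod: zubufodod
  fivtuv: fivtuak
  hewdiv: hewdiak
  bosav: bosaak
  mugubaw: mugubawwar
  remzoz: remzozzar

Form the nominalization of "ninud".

zuninud

wifot and pafgod both have last vowel 'o' yet inflect differently (wifotet, zupafgod), so the last vowel is not what conditions the rule; the final letter is.
"ninud" ends in -d. The stems ending in -d (pafgod → zupafgod, bufodod → zubufodod) add the prefix zu-.
The other patterns: stems ending in -t add -et; stems ending in -v drop the final letter and add -ak; stems ending in -w or -z double the final consonant and add -ar.
So ninud → zuninud.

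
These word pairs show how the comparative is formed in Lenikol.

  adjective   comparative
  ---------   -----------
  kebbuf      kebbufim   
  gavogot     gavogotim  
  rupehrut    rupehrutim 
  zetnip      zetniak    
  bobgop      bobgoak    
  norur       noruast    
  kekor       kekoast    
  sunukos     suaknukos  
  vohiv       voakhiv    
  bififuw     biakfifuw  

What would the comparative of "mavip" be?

gavogot and bobgop both have last vowel 'o' yet inflect differently (gavogotim, bobgoak), so the last vowel is not what conditions the rule; the final letter is.
"mavip" ends in -p. The stems ending in -p (zetnip → zetniak, bobgop → bobgoak) drop the final letter and add -ak.
The other patterns: stems ending in -f or -t add -im; stems ending in -r drop the final letter and add -ast; stems ending in -s, -v or -w insert -ak- after the first vowel.
So mavip → maviak.

maviak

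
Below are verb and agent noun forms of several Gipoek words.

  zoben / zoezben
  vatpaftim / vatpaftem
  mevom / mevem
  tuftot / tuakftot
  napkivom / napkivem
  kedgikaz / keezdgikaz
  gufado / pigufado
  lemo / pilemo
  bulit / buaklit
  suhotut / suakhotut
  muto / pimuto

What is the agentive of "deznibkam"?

"deznibkam" ends in -m. The stems ending in -m (napkivom → napkivem, mevom → mevem, vatpaftim → vatpaftem) change the last vowel to 'e'.
So deznibkam → deznibkem.

deznibkem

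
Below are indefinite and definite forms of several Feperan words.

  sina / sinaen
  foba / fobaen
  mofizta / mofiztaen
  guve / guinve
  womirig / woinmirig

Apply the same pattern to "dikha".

sina and guve both have 2 vowels yet inflect differently (sinaen, guinve), so the number of vowels is not what conditions the rule; the final letter is.
"dikha" ends in -a. The stems ending in -a (sina → sinaen, foba → fobaen, mofizta → mofiztaen) add -en.
The other pattern: stems ending in -e or -g insert -in- after the first vowel.
So dikha → dikhaen.

dikhaen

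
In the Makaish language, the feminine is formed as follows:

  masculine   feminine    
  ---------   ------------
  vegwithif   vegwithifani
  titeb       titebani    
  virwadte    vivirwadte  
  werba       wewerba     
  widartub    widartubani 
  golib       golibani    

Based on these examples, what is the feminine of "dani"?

"dani" ends in a vowel. The stems ending in a vowel (virwadte → vivirwadte, werba → wewerba) repeat the first consonant+vowel as a prefix.
The other pattern: stems ending in a consonant add -ani.
So dani → dadani.

dadani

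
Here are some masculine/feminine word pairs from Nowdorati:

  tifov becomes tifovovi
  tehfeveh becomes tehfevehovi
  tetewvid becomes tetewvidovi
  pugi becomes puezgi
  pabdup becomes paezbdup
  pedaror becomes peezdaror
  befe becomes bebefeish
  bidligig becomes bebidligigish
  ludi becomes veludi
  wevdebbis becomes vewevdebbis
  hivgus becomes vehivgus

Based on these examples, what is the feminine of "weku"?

pugi and ludi both end in -i yet inflect differently (puezgi, veludi), so the final letter is not what conditions the rule; the first letter is.
"weku" begins with w-. The one such stem in the data (wevdebbis → vewevdebbis) adds the prefix ve-, so the same rule applies.
The other patterns: stems beginning with t- add -ovi; stems beginning with p- insert -ez- after the first vowel; stems beginning with b- add be- … -ish around the stem.
So weku → veweku.

veweku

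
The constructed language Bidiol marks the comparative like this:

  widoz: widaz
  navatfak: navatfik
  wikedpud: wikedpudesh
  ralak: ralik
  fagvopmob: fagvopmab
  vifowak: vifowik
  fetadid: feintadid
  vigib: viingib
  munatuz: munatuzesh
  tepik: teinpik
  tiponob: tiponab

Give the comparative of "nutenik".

nuintenik

tepik and navatfak both end in -k yet inflect differently (teinpik, navatfik), so the final letter is not what conditions the rule; the last vowel is.
"nutenik" has last vowel 'i'. The stems whose last vowel is 'i' (vigib → viingib, fetadid → feintadid, tepik → teinpik) insert -in- after the first vowel.
So nutenik → nuintenik.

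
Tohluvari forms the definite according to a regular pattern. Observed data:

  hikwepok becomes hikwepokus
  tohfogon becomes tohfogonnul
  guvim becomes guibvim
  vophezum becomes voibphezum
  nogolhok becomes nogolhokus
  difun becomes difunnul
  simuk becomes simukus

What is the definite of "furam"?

"furam" ends in -m. The stems ending in -m (guvim → guibvim, vophezum → voibphezum) insert -ib- after the first vowel.
The other patterns: stems ending in -n double the final consonant and add -ul; stems ending in -k add -us.
So furam → fuibram.

fuibram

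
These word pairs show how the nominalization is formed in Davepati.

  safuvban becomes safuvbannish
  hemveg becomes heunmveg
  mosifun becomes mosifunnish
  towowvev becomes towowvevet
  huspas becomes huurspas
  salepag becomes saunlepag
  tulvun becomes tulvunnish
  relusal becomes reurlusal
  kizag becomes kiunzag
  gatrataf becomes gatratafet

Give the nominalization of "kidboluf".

"kidboluf" ends in -f. The one such stem in the data (gatrataf → gatratafet) adds -et, so the same rule applies.
So kidboluf → kidbolufet.

kidbolufet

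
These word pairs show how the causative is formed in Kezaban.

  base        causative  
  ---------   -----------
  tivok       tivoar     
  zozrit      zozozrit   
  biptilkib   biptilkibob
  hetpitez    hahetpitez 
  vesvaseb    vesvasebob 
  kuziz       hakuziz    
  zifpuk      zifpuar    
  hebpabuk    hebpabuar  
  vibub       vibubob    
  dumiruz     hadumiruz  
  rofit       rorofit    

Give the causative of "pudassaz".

hapudassaz

dumiruz and hebpabuk both have last vowel 'u' yet inflect differently (hadumiruz, hebpabuar), so the last vowel is not what conditions the rule; the final letter is.
"pudassaz" ends in -z. The stems ending in -z (dumiruz → hadumiruz, kuziz → hakuziz, hetpitez → hahetpitez) add the prefix ha-.
The other patterns: stems ending in -k drop the final letter and add -ar; stems ending in -b add -ob; stems ending in -t repeat the first consonant+vowel as a prefix.
So pudassaz → hapudassaz.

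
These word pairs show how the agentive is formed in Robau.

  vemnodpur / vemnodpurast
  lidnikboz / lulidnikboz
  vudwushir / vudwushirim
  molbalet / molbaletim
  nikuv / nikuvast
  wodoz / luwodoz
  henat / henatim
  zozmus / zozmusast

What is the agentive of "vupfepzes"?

vemnodpur and vudwushir both end in -r yet inflect differently (vemnodpurast, vudwushirim), so the final letter is not what conditions the rule; the last vowel is.
"vupfepzes" has last vowel 'e'. The one such stem in the data (molbalet → molbaletim) adds -im, so the same rule applies.
So vupfepzes → vupfepzesim.

vupfepzesim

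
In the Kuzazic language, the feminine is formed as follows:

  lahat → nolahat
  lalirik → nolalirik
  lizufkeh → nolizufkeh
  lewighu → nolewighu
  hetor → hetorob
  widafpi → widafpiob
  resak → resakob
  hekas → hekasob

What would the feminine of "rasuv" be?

lalirik and resak both end in -k yet inflect differently (nolalirik, resakob), so the final letter is not what conditions the rule; the first letter is.
"rasuv" begins with r-. The one such stem in the data (resak → resakob) adds -ob, so the same rule applies.
The other pattern: stems beginning with l- add the prefix no-.
So rasuv → rasuvob.

rasuvob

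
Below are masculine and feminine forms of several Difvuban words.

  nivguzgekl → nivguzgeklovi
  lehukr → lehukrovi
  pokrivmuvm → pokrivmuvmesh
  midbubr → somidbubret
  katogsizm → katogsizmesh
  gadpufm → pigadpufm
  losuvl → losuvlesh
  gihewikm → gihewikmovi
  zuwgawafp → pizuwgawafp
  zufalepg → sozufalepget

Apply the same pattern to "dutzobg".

sodutzobget

gihewikm and gadpufm both end in -m yet inflect differently (gihewikmovi, pigadpufm), so the final letter is not what conditions the rule; the second-to-last letter is.
"dutzobg" has second-to-last letter 'b'. The one such stem in the data (midbubr → somidbubret) adds so- … -et around the stem, so the same rule applies.
The other patterns: stems whose second-to-last letter is 'k' add -ovi; stems whose second-to-last letter is 'f' add the prefix pi-; stems whose second-to-last letter is 'v' or 'z' add -esh.
So dutzobg → sodutzobget.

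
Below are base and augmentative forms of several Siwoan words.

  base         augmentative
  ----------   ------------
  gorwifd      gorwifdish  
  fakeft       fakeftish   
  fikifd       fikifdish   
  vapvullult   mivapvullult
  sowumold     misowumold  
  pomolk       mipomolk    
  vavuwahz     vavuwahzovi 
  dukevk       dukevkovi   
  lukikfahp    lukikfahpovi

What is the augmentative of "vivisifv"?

fakeft and vapvullult both end in -t yet inflect differently (fakeftish, mivapvullult), so the final letter is not what conditions the rule; the second-to-last letter is.
"vivisifv" has second-to-last letter 'f'. The stems whose second-to-last letter is 'f' (gorwifd → gorwifdish, fakeft → fakeftish, fikifd → fikifdish) add -ish.
So vivisifv → vivisifvish.

vivisifvish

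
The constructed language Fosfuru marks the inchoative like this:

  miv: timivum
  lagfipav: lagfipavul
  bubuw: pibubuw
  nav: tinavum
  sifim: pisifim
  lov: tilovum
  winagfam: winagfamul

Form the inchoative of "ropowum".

sifim and winagfam both end in -m yet inflect differently (pisifim, winagfamul), so the final letter is not what conditions the rule; the number of vowels is.
"ropowum" has 3 vowels. The stems with 3 vowels (winagfam → winagfamul, lagfipav → lagfipavul) add -ul.
The other patterns: stems with 1 vowel add ti- … -um around the stem; stems with 2 vowels add the prefix pi-.
So ropowum → ropowumul.

ropowumul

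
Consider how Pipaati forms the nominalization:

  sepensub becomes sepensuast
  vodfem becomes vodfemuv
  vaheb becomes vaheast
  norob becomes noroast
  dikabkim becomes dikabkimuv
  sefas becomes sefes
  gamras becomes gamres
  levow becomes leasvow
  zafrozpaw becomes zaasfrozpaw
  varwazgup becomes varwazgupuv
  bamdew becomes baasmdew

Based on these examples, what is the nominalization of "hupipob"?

norob and levow both have last vowel 'o' yet inflect differently (noroast, leasvow), so the last vowel is not what conditions the rule; the final letter is.
"hupipob" ends in -b. The stems ending in -b (sepensub → sepensuast, vaheb → vaheast, norob → noroast) drop the final letter and add -ast.
So hupipob → hupipoast.

hupipoast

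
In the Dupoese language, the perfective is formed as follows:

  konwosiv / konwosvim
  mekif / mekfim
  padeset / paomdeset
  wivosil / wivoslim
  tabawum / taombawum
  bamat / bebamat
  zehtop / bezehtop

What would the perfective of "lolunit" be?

"lolunit" has last vowel 'i'. The stems whose last vowel is 'i' (konwosiv → konwosvim, wivosil → wivoslim, mekif → mekfim) delete the last vowel and add -im.
So lolunit → loluntim.

loluntim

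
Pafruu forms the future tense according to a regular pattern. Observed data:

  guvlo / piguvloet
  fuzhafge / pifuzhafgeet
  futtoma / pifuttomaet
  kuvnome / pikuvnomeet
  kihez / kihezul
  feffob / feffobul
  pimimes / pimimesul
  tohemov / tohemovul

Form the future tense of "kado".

pikadoet

fuzhafge and kihez both have last vowel 'e' yet inflect differently (pifuzhafgeet, kihezul), so the last vowel is not what conditions the rule; whether the stem ends in a vowel or a consonant is.
"kado" ends in a vowel. The stems ending in a vowel (guvlo → piguvloet, fuzhafge → pifuzhafgeet, futtoma → pifuttomaet) add pi- … -et around the stem.
The other pattern: stems ending in a consonant add -ul.
So kado → pikadoet.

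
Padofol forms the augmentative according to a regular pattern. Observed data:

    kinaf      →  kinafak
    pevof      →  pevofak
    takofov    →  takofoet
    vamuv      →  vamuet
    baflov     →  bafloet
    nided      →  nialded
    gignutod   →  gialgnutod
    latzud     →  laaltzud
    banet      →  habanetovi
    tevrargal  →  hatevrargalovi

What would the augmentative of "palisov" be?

pevof and takofov both have last vowel 'o' yet inflect differently (pevofak, takofoet), so the last vowel is not what conditions the rule; the final letter is.
"palisov" ends in -v. The stems ending in -v (takofov → takofoet, vamuv → vamuet, baflov → bafloet) drop the final letter and add -et.
The other patterns: stems ending in -f add -ak; stems ending in -d insert -al- after the first vowel; stems ending in -l or -t add ha- … -ovi around the stem.
So palisov → palisoet.

palisoet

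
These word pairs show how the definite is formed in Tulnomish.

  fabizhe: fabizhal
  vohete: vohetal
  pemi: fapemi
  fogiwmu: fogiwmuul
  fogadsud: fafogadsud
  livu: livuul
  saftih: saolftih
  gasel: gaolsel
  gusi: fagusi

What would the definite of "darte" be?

fogiwmu and fogadsud both have last vowel 'u' yet inflect differently (fogiwmuul, fafogadsud), so the last vowel is not what conditions the rule; the final letter is.
"darte" ends in -e. The stems ending in -e (fabizhe → fabizhal, vohete → vohetal) drop the final letter and add -al.
So darte → dartal.

dartal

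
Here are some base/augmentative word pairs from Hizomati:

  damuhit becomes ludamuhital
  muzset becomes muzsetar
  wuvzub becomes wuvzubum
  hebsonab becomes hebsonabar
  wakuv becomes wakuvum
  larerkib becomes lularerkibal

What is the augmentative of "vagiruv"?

"vagiruv" has last vowel 'u'. The stems whose last vowel is 'u' (wuvzub → wuvzubum, wakuv → wakuvum) add -um.
The other patterns: stems whose last vowel is 'i' add lu- … -al around the stem; stems whose last vowel is 'a' or 'e' add -ar.
So vagiruv → vagiruvum.

vagiruvum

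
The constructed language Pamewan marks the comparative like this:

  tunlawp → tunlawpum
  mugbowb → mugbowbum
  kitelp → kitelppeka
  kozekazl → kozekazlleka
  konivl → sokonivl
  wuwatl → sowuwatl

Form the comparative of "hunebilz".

"hunebilz" has second-to-last letter 'l'. The one such stem in the data (kitelp → kitelppeka) doubles the final consonant and adds -eka (as does kozekazl), so the same rule applies.
The other patterns: stems whose second-to-last letter is 'w' add -um; stems whose second-to-last letter is 't' or 'v' add the prefix so-.
So hunebilz → hunebilzzeka.

hunebilzzeka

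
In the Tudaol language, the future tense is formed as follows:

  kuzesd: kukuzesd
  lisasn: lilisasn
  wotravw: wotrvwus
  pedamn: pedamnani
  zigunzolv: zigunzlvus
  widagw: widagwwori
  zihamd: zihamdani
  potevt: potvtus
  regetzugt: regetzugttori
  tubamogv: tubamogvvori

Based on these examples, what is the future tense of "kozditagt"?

pedamn and lisasn both end in -n yet inflect differently (pedamnani, lilisasn), so the final letter is not what conditions the rule; the second-to-last letter is.
"kozditagt" has second-to-last letter 'g'. The stems whose second-to-last letter is 'g' (widagw → widagwwori, regetzugt → regetzugttori, tubamogv → tubamogvvori) double the final consonant and add -ori.
So kozditagt → kozditagttori.

kozditagttori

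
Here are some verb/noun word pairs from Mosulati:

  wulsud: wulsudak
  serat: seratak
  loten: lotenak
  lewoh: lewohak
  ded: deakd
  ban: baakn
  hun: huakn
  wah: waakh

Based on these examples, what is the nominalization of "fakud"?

wulsud and ded both end in -d yet inflect differently (wulsudak, deakd), so the final letter is not what conditions the rule; the number of vowels is.
"fakud" has 2 vowels. The stems with 2 vowels (wulsud → wulsudak, serat → seratak, loten → lotenak) add -ak.
The other pattern: stems with 1 vowel insert -ak- after the first vowel.
So fakud → fakudak.

fakudak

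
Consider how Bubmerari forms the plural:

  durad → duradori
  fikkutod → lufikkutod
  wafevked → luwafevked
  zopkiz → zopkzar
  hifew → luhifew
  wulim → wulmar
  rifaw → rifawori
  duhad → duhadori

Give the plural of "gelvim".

gelvmar

duhad and fikkutod both end in -d yet inflect differently (duhadori, lufikkutod), so the final letter is not what conditions the rule; the last vowel is.
"gelvim" has last vowel 'i'. The stems whose last vowel is 'i' (zopkiz → zopkzar, wulim → wulmar) delete the last vowel and add -ar.
The other patterns: stems whose last vowel is 'a' add -ori; stems whose last vowel is 'e' or 'o' add the prefix lu-.
So gelvim → gelvmar.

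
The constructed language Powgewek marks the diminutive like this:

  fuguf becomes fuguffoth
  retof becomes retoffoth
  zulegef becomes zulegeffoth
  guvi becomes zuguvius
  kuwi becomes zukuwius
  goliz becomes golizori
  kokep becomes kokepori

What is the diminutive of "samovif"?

samoviffoth

guvi and goliz both have last vowel 'i' yet inflect differently (zuguvius, golizori), so the last vowel is not what conditions the rule; the final letter is.
"samovif" ends in -f. The stems ending in -f (fuguf → fuguffoth, retof → retoffoth, zulegef → zulegeffoth) double the final consonant and add -oth.
So samovif → samoviffoth.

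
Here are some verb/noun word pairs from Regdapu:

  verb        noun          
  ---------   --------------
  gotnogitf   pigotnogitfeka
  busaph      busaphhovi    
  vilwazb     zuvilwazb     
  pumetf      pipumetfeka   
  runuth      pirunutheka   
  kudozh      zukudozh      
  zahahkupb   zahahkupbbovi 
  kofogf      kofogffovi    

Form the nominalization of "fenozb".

gotnogitf and kofogf both end in -f yet inflect differently (pigotnogitfeka, kofogffovi), so the final letter is not what conditions the rule; the second-to-last letter is.
"fenozb" has second-to-last letter 'z'. The stems whose second-to-last letter is 'z' (kudozh → zukudozh, vilwazb → zuvilwazb) add the prefix zu-.
The other patterns: stems whose second-to-last letter is 't' add pi- … -eka around the stem; stems whose second-to-last letter is 'g' or 'p' double the final consonant and add -ovi.
So fenozb → zufenozb.

zufenozb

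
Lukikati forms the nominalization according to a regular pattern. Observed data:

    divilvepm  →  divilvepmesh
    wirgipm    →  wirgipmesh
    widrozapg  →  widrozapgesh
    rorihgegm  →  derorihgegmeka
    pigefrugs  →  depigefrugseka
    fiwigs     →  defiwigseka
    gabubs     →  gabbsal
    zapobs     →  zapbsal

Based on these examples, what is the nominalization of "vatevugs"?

devatevugseka

divilvepm and rorihgegm both end in -m yet inflect differently (divilvepmesh, derorihgegmeka), so the final letter is not what conditions the rule; the second-to-last letter is.
"vatevugs" has second-to-last letter 'g'. The stems whose second-to-last letter is 'g' (rorihgegm → derorihgegmeka, pigefrugs → depigefrugseka, fiwigs → defiwigseka) add de- … -eka around the stem.
The other patterns: stems whose second-to-last letter is 'p' add -esh; stems whose second-to-last letter is 'b' delete the last vowel and add -al.
So vatevugs → devatevugseka.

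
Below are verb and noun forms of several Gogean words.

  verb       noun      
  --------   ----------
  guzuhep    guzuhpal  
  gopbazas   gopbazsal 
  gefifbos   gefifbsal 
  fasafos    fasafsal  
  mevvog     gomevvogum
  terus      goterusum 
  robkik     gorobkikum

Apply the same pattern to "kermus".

gopbazas and terus both end in -s yet inflect differently (gopbazsal, goterusum), so the final letter is not what conditions the rule; the number of vowels is.
"kermus" has 2 vowels. The stems with 2 vowels (mevvog → gomevvogum, terus → goterusum, robkik → gorobkikum) add go- … -um around the stem.
The other pattern: stems with 3 vowels delete the last vowel and add -al.
So kermus → gokermusum.

gokermusum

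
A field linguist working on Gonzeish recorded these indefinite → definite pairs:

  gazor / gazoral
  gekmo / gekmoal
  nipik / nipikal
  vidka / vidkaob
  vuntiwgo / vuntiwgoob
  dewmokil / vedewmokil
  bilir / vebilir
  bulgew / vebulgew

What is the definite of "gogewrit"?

gogewrital

"gogewrit" begins with g-. The stems beginning with g- (gazor → gazoral, gekmo → gekmoal) add -al.
The other patterns: stems beginning with v- add -ob; stems beginning with b- or d- add the prefix ve-.
So gogewrit → gogewrital.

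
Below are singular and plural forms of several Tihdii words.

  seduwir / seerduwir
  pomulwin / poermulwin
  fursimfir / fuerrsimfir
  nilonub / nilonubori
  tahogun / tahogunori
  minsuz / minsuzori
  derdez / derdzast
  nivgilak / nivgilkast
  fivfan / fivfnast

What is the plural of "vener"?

"vener" has last vowel 'e'. The one such stem in the data (derdez → derdzast) deletes the last vowel and adds -ast (as do nivgilak, fivfan), so the same rule applies.
So vener → venrast.

venrast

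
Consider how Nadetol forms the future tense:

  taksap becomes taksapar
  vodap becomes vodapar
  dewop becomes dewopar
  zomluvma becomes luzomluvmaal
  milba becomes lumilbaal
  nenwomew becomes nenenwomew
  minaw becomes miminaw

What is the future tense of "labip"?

taksap and zomluvma both have last vowel 'a' yet inflect differently (taksapar, luzomluvmaal), so the last vowel is not what conditions the rule; the final letter is.
"labip" ends in -p. The stems ending in -p (taksap → taksapar, vodap → vodapar, dewop → dewopar) add -ar.
So labip → labipar.

labipar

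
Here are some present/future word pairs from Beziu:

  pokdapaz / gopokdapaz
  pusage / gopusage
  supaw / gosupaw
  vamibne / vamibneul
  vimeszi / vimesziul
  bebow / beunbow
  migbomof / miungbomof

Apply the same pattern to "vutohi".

vutohiul

pusage and vamibne both end in -e yet inflect differently (gopusage, vamibneul), so the final letter is not what conditions the rule; the first letter is.
"vutohi" begins with v-. The stems beginning with v- (vamibne → vamibneul, vimeszi → vimesziul) add -ul.
The other patterns: stems beginning with p- or s- add the prefix go-; stems beginning with b- or m- insert -un- after the first vowel.
So vutohi → vutohiul.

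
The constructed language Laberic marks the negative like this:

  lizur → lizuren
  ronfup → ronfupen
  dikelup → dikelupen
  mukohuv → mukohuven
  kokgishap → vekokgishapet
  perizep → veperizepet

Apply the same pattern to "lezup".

lezupen

ronfup and kokgishap both end in -p yet inflect differently (ronfupen, vekokgishapet), so the final letter is not what conditions the rule; the last vowel is.
"lezup" has last vowel 'u'. The stems whose last vowel is 'u' (lizur → lizuren, ronfup → ronfupen, dikelup → dikelupen) add -en.
So lezup → lezupen.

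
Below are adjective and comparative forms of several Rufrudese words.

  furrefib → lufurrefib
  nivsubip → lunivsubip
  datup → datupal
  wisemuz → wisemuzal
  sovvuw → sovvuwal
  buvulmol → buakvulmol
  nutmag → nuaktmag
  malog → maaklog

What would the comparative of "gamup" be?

nivsubip and datup both end in -p yet inflect differently (lunivsubip, datupal), so the final letter is not what conditions the rule; the last vowel is.
"gamup" has last vowel 'u'. The stems whose last vowel is 'u' (datup → datupal, wisemuz → wisemuzal, sovvuw → sovvuwal) add -al.
The other patterns: stems whose last vowel is 'i' add the prefix lu-; stems whose last vowel is 'a' or 'o' insert -ak- after the first vowel.
So gamup → gamupal.

gamupal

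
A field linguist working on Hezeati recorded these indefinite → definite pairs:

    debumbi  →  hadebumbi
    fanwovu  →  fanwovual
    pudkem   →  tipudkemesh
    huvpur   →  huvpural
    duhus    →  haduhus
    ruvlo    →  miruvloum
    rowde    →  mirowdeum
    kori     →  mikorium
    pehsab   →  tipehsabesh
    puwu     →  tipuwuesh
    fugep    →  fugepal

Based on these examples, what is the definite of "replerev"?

mireplerevum

fanwovu and puwu both end in -u yet inflect differently (fanwovual, tipuwuesh), so the final letter is not what conditions the rule; the first letter is.
"replerev" begins with r-. The stems beginning with r- (rowde → mirowdeum, ruvlo → miruvloum) add mi- … -um around the stem.
The other patterns: stems beginning with f- or h- add -al; stems beginning with p- add ti- … -esh around the stem; stems beginning with d- add the prefix ha-.
So replerev → mireplerevum.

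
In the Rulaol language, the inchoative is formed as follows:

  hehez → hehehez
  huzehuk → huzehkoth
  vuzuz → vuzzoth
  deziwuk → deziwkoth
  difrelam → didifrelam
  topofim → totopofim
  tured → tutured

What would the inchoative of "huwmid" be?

huhuwmid

vuzuz and hehez both end in -z yet inflect differently (vuzzoth, hehehez), so the final letter is not what conditions the rule; the last vowel is.
"huwmid" has last vowel 'i'. The one such stem in the data (topofim → totopofim) repeats the first consonant+vowel as a prefix (as do difrelam, hehez), so the same rule applies.
The other pattern: stems whose last vowel is 'u' delete the last vowel and add -oth.
So huwmid → huhuwmid.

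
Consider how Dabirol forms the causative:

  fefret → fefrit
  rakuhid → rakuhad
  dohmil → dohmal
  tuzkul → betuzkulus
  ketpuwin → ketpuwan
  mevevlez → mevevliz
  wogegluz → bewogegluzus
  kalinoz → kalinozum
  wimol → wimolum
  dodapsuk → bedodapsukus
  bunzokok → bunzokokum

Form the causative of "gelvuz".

wogegluz and mevevlez both end in -z yet inflect differently (bewogegluzus, mevevliz), so the final letter is not what conditions the rule; the last vowel is.
"gelvuz" has last vowel 'u'. The stems whose last vowel is 'u' (wogegluz → bewogegluzus, tuzkul → betuzkulus, dodapsuk → bedodapsukus) add be- … -us around the stem.
The other patterns: stems whose last vowel is 'e' change the last vowel to 'i'; stems whose last vowel is 'i' change the last vowel to 'a'; stems whose last vowel is 'o' add -um.
So gelvuz → begelvuzus.

begelvuzus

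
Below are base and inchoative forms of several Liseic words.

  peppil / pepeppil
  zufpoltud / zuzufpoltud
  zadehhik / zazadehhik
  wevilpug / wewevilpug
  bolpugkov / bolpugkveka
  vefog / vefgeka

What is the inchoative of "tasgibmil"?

wevilpug and vefog both end in -g yet inflect differently (wewevilpug, vefgeka), so the final letter is not what conditions the rule; the last vowel is.
"tasgibmil" has last vowel 'i'. The stems whose last vowel is 'i' (peppil → pepeppil, zadehhik → zazadehhik) repeat the first consonant+vowel as a prefix.
So tasgibmil → tatasgibmil.

tatasgibmil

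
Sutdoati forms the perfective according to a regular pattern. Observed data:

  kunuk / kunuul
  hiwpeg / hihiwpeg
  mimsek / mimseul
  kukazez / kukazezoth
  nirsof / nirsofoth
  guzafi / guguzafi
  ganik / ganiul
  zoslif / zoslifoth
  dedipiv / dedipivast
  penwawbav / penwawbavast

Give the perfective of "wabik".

wabiul

ganik and zoslif both have last vowel 'i' yet inflect differently (ganiul, zoslifoth), so the last vowel is not what conditions the rule; the final letter is.
"wabik" ends in -k. The stems ending in -k (kunuk → kunuul, mimsek → mimseul, ganik → ganiul) drop the final letter and add -ul.
The other patterns: stems ending in -f or -z add -oth; stems ending in -v add -ast; stems ending in -g or -i repeat the first consonant+vowel as a prefix.
So wabik → wabiul.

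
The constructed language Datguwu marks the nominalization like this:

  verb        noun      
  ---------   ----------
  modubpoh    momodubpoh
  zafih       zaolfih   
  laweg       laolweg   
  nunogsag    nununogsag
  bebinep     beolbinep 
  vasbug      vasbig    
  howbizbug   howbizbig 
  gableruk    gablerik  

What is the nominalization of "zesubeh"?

vasbug and laweg both end in -g yet inflect differently (vasbig, laolweg), so the final letter is not what conditions the rule; the last vowel is.
"zesubeh" has last vowel 'e'. The stems whose last vowel is 'e' (laweg → laolweg, bebinep → beolbinep) insert -ol- after the first vowel.
The other patterns: stems whose last vowel is 'u' change the last vowel to 'i'; stems whose last vowel is 'a' or 'o' repeat the first consonant+vowel as a prefix.
So zesubeh → zeolsubeh.

zeolsubeh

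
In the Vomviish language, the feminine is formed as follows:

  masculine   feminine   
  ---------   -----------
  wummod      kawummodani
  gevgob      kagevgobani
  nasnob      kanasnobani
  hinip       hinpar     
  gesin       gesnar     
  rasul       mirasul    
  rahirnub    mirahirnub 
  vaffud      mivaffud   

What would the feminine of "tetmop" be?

gevgob and rahirnub both end in -b yet inflect differently (kagevgobani, mirahirnub), so the final letter is not what conditions the rule; the last vowel is.
"tetmop" has last vowel 'o'. The stems whose last vowel is 'o' (wummod → kawummodani, gevgob → kagevgobani, nasnob → kanasnobani) add ka- … -ani around the stem.
So tetmop → katetmopani.

katetmopani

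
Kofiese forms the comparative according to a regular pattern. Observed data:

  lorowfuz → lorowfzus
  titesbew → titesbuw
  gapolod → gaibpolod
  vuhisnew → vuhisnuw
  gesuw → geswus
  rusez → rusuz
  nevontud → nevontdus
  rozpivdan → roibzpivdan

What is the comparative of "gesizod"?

geibsizod

gesuw and vuhisnew both end in -w yet inflect differently (geswus, vuhisnuw), so the final letter is not what conditions the rule; the last vowel is.
"gesizod" has last vowel 'o'. The one such stem in the data (gapolod → gaibpolod) inserts -ib- after the first vowel (as does rozpivdan), so the same rule applies.
The other patterns: stems whose last vowel is 'u' delete the last vowel and add -us; stems whose last vowel is 'e' change the last vowel to 'u'.
So gesizod → geibsizod.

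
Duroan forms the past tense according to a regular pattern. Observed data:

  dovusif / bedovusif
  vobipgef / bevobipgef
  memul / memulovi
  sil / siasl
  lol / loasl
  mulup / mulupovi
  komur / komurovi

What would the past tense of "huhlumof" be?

behuhlumof

lol and memul both end in -l yet inflect differently (loasl, memulovi), so the final letter is not what conditions the rule; the number of vowels is.
"huhlumof" has 3 vowels. The stems with 3 vowels (vobipgef → bevobipgef, dovusif → bedovusif) add the prefix be-.
So huhlumof → behuhlumof.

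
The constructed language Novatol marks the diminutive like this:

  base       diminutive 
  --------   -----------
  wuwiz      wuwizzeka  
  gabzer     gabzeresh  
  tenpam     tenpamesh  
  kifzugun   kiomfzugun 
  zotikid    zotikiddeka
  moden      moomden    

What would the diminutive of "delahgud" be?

moden and gabzer both have last vowel 'e' yet inflect differently (moomden, gabzeresh), so the last vowel is not what conditions the rule; the final letter is.
"delahgud" ends in -d. The one such stem in the data (zotikid → zotikiddeka) doubles the final consonant and adds -eka (as does wuwiz), so the same rule applies.
The other patterns: stems ending in -n insert -om- after the first vowel; stems ending in -m or -r add -esh.
So delahgud → delahguddeka.

delahguddeka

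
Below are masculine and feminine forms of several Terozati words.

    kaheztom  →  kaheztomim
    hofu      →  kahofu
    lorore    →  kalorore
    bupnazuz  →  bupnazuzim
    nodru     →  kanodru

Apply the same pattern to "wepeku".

kawepeku

nodru and bupnazuz both have last vowel 'u' yet inflect differently (kanodru, bupnazuzim), so the last vowel is not what conditions the rule; whether the stem ends in a vowel or a consonant is.
"wepeku" ends in a vowel. The stems ending in a vowel (nodru → kanodru, hofu → kahofu, lorore → kalorore) add the prefix ka-.
So wepeku → kawepeku.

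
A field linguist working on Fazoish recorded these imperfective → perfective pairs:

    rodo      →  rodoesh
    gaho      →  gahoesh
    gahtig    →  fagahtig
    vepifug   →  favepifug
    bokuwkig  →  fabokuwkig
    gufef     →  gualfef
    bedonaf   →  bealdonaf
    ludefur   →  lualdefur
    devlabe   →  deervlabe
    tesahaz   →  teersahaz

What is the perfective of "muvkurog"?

famuvkurog

vepifug and ludefur both have last vowel 'u' yet inflect differently (favepifug, lualdefur), so the last vowel is not what conditions the rule; the final letter is.
"muvkurog" ends in -g. The stems ending in -g (gahtig → fagahtig, vepifug → favepifug, bokuwkig → fabokuwkig) add the prefix fa-.
The other patterns: stems ending in -o add -esh; stems ending in -f or -r insert -al- after the first vowel; stems ending in -e or -z insert -er- after the first vowel.
So muvkurog → famuvkurog.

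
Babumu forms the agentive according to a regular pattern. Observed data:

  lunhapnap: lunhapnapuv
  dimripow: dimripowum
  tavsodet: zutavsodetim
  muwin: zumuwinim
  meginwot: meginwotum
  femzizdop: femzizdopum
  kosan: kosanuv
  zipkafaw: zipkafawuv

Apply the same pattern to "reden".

zuredenim

zipkafaw and dimripow both end in -w yet inflect differently (zipkafawuv, dimripowum), so the final letter is not what conditions the rule; the last vowel is.
"reden" has last vowel 'e'. The one such stem in the data (tavsodet → zutavsodetim) adds zu- … -im around the stem, so the same rule applies.
So reden → zuredenim.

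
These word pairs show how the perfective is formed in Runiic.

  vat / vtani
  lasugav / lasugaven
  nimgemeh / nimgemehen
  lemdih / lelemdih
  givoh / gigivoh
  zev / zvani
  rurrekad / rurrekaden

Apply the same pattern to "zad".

"zad" has 1 vowel. The stems with 1 vowel (zev → zvani, vat → vtani) delete the last vowel and add -ani.
The other patterns: stems with 2 vowels repeat the first consonant+vowel as a prefix; stems with 3 vowels add -en.
So zad → zdani.

zdani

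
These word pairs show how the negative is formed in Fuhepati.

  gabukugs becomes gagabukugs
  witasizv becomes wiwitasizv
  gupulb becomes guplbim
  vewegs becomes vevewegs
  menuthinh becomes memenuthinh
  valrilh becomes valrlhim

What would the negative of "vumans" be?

vuvumans

valrilh and menuthinh both end in -h yet inflect differently (valrlhim, memenuthinh), so the final letter is not what conditions the rule; the second-to-last letter is.
"vumans" has second-to-last letter 'n'. The one such stem in the data (menuthinh → memenuthinh) repeats the first consonant+vowel as a prefix (as do witasizv, gabukugs), so the same rule applies.
The other pattern: stems whose second-to-last letter is 'l' delete the last vowel and add -im.
So vumans → vuvumans.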